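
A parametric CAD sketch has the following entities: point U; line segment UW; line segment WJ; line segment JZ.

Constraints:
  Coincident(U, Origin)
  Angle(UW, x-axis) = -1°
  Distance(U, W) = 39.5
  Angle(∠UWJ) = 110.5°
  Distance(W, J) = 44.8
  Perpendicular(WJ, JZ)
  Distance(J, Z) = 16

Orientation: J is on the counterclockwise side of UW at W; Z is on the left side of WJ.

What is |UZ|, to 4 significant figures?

62.28

∠UWJ = 110.5°, so WJ runs at -1.0° + (180° − 110.5°) = 68.50° from the x-axis; with |WJ| = 44.8, J = W + 44.8·(cos 68.50°, sin 68.50°) = (55.91, 40.99). WJ is perpendicular to JZ; with |JZ| = 16.0 on the left of WJ, Z = J + 16.0·(-0.9304, 0.3665) = (41.03, 46.86). Then |UZ| = |Z − U| = 62.28.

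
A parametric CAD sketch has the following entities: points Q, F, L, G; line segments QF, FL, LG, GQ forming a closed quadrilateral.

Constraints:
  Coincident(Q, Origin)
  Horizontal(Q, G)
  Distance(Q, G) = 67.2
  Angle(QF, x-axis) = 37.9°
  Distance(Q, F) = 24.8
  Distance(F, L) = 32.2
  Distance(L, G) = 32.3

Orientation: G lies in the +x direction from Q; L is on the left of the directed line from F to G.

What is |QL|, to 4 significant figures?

56.43

Q is at the origin; QG is horizontal with |QG| = 67.2 and G in +x, so G = (67.2, 0). QF runs at 37.9° with |QF| = 24.8, so F = (19.57, 15.23). L is determined by |FL| = 32.2 and |LG| = 32.3 together: it lies at the intersection of circle(F, 32.2) and circle(G, 32.3). With |FG| = 50.01, the foot of the radical line on FG is 24.94 from F and the perpendicular offset is √(32.2² − 24.94²) = 20.37. Taking the left-of-FG solution: L = (49.53, 27.04).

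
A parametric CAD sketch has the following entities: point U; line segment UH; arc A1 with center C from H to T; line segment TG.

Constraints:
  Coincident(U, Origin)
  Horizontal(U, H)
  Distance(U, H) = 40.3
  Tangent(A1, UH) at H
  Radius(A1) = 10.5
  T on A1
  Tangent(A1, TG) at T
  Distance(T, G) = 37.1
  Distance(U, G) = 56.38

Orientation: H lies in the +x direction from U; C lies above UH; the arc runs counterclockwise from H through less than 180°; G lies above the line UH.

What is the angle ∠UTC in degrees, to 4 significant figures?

13.25°

U is at the origin; U and H share the same y with |UH| = 40.3 and H on the +x side, so H = (40.30, 0.000). Since A1 is tangent to UH there, CH ⟂ UH, so C = H + (0, 10.5) = (40.30, 10.50). Since CT ⟂ TG (tangency), |CG| = √(10.5² + 37.1²) = 38.56 regardless of where T sits on A1. So G lies on both circle(U, 56.38) and circle(C, 38.56); the above-UH intersection is G = (30.09, 47.68). T is the foot of the tangent from G: T = (49.29, 15.93).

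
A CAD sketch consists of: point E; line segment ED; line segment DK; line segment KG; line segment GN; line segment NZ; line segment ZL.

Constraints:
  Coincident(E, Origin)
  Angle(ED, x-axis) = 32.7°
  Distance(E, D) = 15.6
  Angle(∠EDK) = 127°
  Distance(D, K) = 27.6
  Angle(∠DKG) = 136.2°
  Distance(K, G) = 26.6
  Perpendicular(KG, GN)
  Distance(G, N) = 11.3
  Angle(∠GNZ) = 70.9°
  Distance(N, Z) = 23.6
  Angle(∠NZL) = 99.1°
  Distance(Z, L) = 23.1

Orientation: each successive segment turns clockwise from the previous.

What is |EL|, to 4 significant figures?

59.89

∠GNZ = 70.9° gives NZ at 96.80° from the x-axis; with |NZ| = 23.6, Z = (37.67, -6.578). ∠NZL = 99.1° gives ZL at 15.90° from the x-axis; with |ZL| = 23.1, L = (59.89, -0.2493). Then |EL| = |L − E| = 59.89.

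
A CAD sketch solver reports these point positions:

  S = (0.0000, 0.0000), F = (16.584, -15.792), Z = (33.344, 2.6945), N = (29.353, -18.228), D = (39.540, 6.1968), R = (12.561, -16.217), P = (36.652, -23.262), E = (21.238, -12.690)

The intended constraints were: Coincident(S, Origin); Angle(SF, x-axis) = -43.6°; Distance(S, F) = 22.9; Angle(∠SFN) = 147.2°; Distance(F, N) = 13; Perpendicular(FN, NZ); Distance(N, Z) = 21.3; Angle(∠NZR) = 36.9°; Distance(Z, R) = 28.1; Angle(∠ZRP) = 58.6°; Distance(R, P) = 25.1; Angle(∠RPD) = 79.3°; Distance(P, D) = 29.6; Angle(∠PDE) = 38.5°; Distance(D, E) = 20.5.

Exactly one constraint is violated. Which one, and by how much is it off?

Distance(D, E) = 20.5 — off by 5.80.

S = (0.00, 0.00) ✓; SF at -43.60° ✓; |SF| = 22.90 ✓; ∠SFN = 147.2° ✓; |FN| = 13.00 ✓; ∠(FN, NZ) = 90.00° ✓; |NZ| = 21.30 ✓; ∠NZR = 36.90° ✓; |ZR| = 28.10 ✓; ∠ZRP = 58.60° ✓; |RP| = 25.10 ✓; ∠RPD = 79.30° ✓; |PD| = 29.60 ✓; ∠PDE = 38.50° ✓; |DE| = 26.30 ✗.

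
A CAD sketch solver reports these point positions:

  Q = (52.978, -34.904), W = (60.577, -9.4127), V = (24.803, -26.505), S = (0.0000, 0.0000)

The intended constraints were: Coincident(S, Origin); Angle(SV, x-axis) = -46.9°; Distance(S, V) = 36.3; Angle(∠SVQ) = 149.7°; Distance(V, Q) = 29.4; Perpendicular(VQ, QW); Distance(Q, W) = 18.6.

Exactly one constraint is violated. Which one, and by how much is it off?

Distance(Q, W) = 18.6 — off by 8.00.

S = (0.00, 0.00) ✓; SV at -46.90° ✓; |SV| = 36.30 ✓; ∠SVQ = 149.7° ✓; |VQ| = 29.40 ✓; ∠(VQ, QW) = 90.00° ✓; |QW| = 26.60 ✗.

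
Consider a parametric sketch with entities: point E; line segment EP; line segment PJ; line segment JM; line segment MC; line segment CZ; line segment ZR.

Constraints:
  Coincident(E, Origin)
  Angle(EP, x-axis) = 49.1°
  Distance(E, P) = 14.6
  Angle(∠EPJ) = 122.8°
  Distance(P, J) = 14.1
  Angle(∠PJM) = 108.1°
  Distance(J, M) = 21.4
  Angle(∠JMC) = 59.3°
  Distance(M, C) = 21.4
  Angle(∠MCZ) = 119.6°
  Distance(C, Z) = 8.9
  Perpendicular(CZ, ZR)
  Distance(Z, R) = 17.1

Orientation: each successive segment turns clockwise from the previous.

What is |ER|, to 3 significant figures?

23.8

∠MCZ = 119.6° gives CZ at 98.9° from the x-axis; with |CZ| = 8.9, Z = (5.84, 4.33). CZ ⟂ ZR, so ZR runs at 8.90°; with |ZR| = 17.1, R = (22.7, 6.98). Then |ER| = |R − E| = 23.8.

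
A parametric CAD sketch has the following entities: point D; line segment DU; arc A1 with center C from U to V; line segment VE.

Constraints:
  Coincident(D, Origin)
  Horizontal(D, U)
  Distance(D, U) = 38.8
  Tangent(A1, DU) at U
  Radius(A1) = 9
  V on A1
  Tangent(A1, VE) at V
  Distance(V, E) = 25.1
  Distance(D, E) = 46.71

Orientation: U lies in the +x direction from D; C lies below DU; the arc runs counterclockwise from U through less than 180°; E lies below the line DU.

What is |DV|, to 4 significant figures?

31.31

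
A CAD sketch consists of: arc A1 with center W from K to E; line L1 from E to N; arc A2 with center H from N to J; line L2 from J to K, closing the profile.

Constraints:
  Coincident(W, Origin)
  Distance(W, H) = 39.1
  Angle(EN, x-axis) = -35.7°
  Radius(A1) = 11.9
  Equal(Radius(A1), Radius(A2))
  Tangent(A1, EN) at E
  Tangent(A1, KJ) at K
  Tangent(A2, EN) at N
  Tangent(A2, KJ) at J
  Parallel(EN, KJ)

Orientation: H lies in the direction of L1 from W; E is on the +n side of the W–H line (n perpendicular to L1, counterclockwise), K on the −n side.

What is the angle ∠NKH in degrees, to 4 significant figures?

14.40°

Tangency of A1 to both parallel lines with radius 11.9 puts E and K at W ± 11.9·n: E = (6.944, 9.664), K = (-6.944, -9.664). Equal radii place N and J the same way about H: N = H + 11.9·n = (38.70, -13.15), J = H − 11.9·n = (24.81, -32.48). Then cos ∠NKH = KN·KH / (|KN||KH|), giving 14.40°.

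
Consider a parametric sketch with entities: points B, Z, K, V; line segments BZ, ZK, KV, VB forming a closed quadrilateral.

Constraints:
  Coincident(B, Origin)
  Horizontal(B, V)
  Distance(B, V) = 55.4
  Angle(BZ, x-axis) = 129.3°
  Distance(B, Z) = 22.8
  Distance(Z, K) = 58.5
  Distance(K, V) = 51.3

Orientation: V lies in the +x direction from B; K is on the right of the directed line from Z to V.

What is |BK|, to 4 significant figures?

36.09

B is at the origin; BV is horizontal with |BV| = 55.4 and V in +x, so V = (55.4, 0). BZ runs at 129.3° with |BZ| = 22.8, so Z = (-14.44, 17.64). K is determined by |ZK| = 58.5 and |KV| = 51.3 together: it lies at the intersection of circle(Z, 58.5) and circle(V, 51.3). With |ZV| = 72.04, the foot of the radical line on ZV is 41.50 from Z and the perpendicular offset is √(58.5² − 41.50²) = 41.23. Taking the right-of-ZV solution: K = (15.70, -32.49).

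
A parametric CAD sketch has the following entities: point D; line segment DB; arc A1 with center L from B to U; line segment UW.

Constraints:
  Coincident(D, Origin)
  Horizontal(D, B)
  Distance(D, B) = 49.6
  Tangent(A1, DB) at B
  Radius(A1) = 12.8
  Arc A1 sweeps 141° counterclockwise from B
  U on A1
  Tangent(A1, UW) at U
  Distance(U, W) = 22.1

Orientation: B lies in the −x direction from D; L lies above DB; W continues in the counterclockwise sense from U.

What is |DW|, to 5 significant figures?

69.222

D is at the origin; D and B share the same y with |DB| = 49.6 and B on the −x side, so B = (-49.600, 0.0000). A1 meets DB tangentially, so LB is at right angles to DB, so L = B + (0, 12.8) = (-49.600, 12.800). On A1, B sits at bearing -90° from L; a 141° counterclockwise sweep puts U at bearing 51°, so U = L + 12.8·(cos 51°, sin 51°) = (-41.545, 22.747). A1 meets UW tangentially, so LU is at right angles to UW, so UW runs along (−sin 51°, cos 51°); with |UW| = 22.1, W = (-58.720, 36.655). Then |DW| = |W − D| = 69.222.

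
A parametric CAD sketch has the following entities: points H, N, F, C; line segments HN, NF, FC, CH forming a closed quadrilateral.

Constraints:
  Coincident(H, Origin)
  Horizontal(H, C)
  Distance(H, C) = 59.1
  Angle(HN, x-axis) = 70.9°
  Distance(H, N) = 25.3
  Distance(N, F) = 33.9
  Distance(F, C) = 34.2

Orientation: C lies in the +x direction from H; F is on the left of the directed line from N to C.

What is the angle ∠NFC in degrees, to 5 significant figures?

111.12°

Checks: |NF| = 33.90 ✓; |FC| = 34.20 ✓.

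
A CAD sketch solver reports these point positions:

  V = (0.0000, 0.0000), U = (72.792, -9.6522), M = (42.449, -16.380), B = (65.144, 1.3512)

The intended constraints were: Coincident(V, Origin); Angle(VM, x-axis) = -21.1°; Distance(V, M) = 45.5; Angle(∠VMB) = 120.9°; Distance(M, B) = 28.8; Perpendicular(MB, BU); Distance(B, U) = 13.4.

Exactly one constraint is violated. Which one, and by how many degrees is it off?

Perpendicular(MB, BU) — off by 3.20°.

V = (0.00, 0.00) ✓; VM at -21.10° ✓; |VM| = 45.50 ✓; ∠VMB = 120.9° ✓; |MB| = 28.80 ✓; ∠(MB, BU) = 93.20° ✗; |BU| = 13.40 ✓.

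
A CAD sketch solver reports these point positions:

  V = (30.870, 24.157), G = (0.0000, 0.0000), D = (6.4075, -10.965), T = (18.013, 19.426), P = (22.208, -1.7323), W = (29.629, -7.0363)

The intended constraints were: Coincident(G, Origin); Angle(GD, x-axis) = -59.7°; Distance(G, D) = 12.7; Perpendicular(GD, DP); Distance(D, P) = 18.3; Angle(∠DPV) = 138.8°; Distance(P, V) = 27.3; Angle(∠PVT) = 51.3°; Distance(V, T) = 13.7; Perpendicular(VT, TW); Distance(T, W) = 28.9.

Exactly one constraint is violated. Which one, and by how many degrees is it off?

Perpendicular(VT, TW) — off by 3.50°.

G = (0.00, 0.00) ✓; GD at -59.70° ✓; |GD| = 12.70 ✓; ∠(GD, DP) = 90.00° ✓; |DP| = 18.30 ✓; ∠DPV = 138.8° ✓; |PV| = 27.30 ✓; ∠PVT = 51.30° ✓; |VT| = 13.70 ✓; ∠(VT, TW) = 93.50° ✗; |TW| = 28.90 ✓.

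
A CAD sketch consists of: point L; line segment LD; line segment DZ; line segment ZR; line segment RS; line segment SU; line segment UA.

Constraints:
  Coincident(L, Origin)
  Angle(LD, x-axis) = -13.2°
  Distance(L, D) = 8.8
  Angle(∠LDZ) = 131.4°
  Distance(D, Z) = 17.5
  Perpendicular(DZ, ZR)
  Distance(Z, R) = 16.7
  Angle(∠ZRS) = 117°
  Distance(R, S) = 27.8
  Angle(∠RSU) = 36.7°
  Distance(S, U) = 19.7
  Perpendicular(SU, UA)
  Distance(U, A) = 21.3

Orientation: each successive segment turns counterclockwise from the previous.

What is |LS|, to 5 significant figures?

22.766

L is at the origin; LD runs at -13.2° with length 8.8, so D = (8.5675, -2.0095). ∠LDZ = 131.4° gives DZ at 35.400° from the x-axis; with |DZ| = 17.5, Z = (22.832, 8.1279). The perpendicularity gives ZR at right angles to DZ, so ZR runs at 125.40°; with |ZR| = 16.7, R = (13.158, 21.741). ∠ZRS = 117.0° gives RS at -171.60° from the x-axis; with |RS| = 27.8, S = (-14.344, 17.679). Then |LS| = |S − L| = 22.766.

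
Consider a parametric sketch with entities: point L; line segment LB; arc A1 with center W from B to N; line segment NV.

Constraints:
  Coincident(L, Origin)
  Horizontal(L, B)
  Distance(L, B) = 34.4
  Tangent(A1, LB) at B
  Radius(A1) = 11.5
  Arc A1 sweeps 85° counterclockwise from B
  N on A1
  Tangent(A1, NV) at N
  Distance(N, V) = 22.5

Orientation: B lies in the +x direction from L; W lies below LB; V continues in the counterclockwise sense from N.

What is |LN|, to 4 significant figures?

25.23

L is at the origin; L and B share the same y with |LB| = 34.4 and B on the +x side, so B = (34.40, 0.000). A1 meets LB tangentially, so WB is at right angles to LB, so W = B + (0, -11.5) = (34.40, -11.50). On A1, B sits at bearing 90° from W; an 85° counterclockwise sweep puts N at bearing 175°, so N = W + 11.5·(cos 175°, sin 175°) = (22.94, -10.50). Then |LN| = |N − L| = 25.23.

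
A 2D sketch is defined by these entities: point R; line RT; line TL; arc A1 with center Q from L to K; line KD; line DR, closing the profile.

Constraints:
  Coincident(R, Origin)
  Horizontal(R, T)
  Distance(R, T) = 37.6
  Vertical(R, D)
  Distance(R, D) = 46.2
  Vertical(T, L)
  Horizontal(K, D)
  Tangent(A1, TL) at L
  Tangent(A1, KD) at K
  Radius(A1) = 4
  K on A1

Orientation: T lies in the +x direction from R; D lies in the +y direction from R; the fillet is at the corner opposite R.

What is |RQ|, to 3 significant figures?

53.9

R is at the origin; R and T share the same y with |RT| = 37.6 and T on the +x side, so T = (37.6, 0.00). RD is vertical with |RD| = 46.2 and D on the +y side, so D = (0.00, 46.2). The virtual corner opposite R is at (37.6, 46.2). Tangency of A1 to TL means the radius QL is perpendicular to TL and tangency of A1 to KD means the radius QK is perpendicular to KD, with radius 4.0, so the center Q sits 4.0 in from both sides at Q = (33.6, 42.2). Then |RQ| = |Q − R| = 53.9.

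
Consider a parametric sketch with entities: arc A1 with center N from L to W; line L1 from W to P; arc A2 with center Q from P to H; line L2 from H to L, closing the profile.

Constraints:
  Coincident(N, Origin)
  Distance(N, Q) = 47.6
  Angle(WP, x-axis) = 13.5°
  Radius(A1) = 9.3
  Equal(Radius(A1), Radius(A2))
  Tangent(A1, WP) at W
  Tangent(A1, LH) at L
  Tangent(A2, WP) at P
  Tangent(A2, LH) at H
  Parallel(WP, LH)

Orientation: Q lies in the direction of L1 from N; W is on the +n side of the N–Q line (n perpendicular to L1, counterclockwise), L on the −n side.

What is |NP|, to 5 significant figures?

48.500

The slot axis is L1's direction at 13.5°, so u = (cos 13.5°, sin 13.5°) = (0.97237, 0.23345) and n = (−sin 13.5°, cos 13.5°) = (-0.23345, 0.97237). N is at the origin and Q lies 47.6 along u from N, so Q = 47.6·u = (46.285, 11.112). Tangency of A1 to both parallel lines with radius 9.3 puts W and L at N ± 9.3·n: W = (-2.1710, 9.0430), L = (2.1710, -9.0430). Equal radii place P and H the same way about Q: P = Q + 9.3·n = (44.114, 20.155), H = Q − 9.3·n = (48.456, 2.0690). Then |NP| = |P − N| = 48.500.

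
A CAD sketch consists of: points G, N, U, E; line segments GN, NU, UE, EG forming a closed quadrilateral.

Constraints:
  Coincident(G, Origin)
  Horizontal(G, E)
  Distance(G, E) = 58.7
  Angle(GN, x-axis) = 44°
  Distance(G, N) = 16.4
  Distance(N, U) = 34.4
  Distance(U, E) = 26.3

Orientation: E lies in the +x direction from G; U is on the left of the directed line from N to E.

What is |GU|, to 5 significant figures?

49.679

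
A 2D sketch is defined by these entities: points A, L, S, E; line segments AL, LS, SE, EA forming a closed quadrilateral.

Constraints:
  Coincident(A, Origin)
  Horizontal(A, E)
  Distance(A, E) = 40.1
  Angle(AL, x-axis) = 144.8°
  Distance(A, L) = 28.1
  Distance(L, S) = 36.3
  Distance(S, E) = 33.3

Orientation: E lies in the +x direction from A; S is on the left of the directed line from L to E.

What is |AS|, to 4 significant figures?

23.62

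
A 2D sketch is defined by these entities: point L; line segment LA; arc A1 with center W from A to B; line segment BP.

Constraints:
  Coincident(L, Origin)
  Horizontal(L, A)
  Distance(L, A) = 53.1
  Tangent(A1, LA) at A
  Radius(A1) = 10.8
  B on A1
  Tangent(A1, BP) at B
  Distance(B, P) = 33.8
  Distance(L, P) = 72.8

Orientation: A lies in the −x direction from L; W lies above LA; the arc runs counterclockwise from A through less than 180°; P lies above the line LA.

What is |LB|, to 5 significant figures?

45.687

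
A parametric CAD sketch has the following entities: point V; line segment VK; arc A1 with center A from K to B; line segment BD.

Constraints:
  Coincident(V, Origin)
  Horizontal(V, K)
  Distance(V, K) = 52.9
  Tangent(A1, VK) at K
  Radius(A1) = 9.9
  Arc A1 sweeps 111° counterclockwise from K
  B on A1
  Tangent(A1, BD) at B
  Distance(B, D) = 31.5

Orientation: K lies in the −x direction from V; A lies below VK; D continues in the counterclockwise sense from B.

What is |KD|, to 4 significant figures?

42.90

On A1, K sits at bearing 90° from A; a 111° counterclockwise sweep puts B at bearing 201°, so B = A + 9.9·(cos 201°, sin 201°) = (-62.14, -13.45). The tangent condition forces AB to be normal to BD, so BD runs along (−sin 201°, cos 201°); with |BD| = 31.5, D = (-50.85, -42.86). Then |KD| = |D − K| = 42.90.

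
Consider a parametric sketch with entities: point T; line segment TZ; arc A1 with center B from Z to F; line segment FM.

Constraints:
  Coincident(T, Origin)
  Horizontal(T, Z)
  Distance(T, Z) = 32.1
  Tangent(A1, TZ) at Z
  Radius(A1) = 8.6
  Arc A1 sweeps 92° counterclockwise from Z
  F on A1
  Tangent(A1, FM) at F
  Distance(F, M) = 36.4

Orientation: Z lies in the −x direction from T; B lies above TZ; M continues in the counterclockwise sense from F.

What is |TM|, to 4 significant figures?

51.61

T is at the origin; T and Z share the same y with |TZ| = 32.1 and Z on the −x side, so Z = (-32.10, 0.000). Since A1 is tangent to TZ there, BZ ⟂ TZ, so B = Z + (0, 8.6) = (-32.10, 8.600). On A1, Z sits at bearing -90° from B; a 92° counterclockwise sweep puts F at bearing 2°, so F = B + 8.6·(cos 2°, sin 2°) = (-23.51, 8.900). Since A1 is tangent to FM there, BF ⟂ FM, so FM runs along (−sin 2°, cos 2°); with |FM| = 36.4, M = (-24.78, 45.28). Then |TM| = |M − T| = 51.61.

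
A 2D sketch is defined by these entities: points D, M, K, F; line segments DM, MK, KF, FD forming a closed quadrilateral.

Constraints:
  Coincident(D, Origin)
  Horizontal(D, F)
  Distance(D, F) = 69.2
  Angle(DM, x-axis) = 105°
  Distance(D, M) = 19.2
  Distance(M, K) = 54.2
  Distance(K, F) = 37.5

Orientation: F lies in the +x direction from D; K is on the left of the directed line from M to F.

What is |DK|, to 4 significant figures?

56.89

D is at the origin; DF is horizontal with |DF| = 69.2 and F in +x, so F = (69.2, 0). DM runs at 105.0° with |DM| = 19.2, so M = (-4.969, 18.55). K is determined by |MK| = 54.2 and |KF| = 37.5 together: it lies at the intersection of circle(M, 54.2) and circle(F, 37.5). With |MF| = 76.45, the foot of the radical line on MF is 48.24 from M and the perpendicular offset is √(54.2² − 48.24²) = 24.71. Taking the left-of-MF solution: K = (47.82, 30.81).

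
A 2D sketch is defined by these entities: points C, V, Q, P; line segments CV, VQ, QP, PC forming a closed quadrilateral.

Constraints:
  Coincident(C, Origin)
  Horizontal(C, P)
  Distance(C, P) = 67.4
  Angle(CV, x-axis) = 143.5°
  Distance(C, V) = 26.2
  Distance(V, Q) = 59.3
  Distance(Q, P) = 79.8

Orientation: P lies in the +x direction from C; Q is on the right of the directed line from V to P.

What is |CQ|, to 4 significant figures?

40.40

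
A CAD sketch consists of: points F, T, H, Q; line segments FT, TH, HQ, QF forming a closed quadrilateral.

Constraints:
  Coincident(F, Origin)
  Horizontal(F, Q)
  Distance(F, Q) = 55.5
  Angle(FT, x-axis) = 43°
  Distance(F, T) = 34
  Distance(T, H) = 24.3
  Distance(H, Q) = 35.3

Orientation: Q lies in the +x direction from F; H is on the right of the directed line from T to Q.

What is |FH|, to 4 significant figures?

20.22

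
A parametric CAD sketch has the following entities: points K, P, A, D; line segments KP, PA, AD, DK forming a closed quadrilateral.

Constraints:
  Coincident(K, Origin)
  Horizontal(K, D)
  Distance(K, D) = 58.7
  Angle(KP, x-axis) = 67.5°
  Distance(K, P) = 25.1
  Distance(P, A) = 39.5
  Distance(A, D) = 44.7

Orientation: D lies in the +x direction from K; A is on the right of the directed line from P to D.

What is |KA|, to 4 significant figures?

22.98

Checks: KP at 67.50° ✓; |PA| = 39.50 ✓; |AD| = 44.70 ✓.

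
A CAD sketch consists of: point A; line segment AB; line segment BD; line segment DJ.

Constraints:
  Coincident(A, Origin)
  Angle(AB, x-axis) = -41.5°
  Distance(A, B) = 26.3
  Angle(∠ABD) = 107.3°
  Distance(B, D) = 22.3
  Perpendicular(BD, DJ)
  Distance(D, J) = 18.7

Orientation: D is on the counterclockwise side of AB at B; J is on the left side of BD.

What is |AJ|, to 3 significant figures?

30.8

A is at the origin; AB runs at -41.5° with length 26.3, so B = 26.3·(cos -41.5°, sin -41.5°) = (19.7, -17.4). ∠ABD = 107.3°, so BD runs at -41.5° + (180° − 107.3°) = 31.2° from the x-axis; with |BD| = 22.3, D = B + 22.3·(cos 31.2°, sin 31.2°) = (38.8, -5.87). BD ⟂ DJ; with |DJ| = 18.7 on the left of BD, J = D + 18.7·(-0.518, 0.855) = (29.1, 10.1). Then |AJ| = |J − A| = 30.8.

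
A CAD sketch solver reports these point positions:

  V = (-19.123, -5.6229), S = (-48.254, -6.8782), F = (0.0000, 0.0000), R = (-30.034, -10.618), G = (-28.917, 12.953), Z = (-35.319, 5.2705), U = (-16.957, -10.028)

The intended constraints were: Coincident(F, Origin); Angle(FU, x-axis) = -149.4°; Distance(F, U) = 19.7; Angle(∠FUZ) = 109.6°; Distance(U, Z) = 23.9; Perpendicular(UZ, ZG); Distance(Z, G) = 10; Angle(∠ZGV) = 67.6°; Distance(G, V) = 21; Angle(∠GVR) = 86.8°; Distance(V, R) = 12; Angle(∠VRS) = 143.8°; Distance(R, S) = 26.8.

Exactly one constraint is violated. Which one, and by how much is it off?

Distance(R, S) = 26.8 — off by 8.20.

F = (0.00, 0.00) ✓; FU at -149.4° ✓; |FU| = 19.70 ✓; ∠FUZ = 109.6° ✓; |UZ| = 23.90 ✓; ∠(UZ, ZG) = 90.01° ✓; |ZG| = 10.00 ✓; ∠ZGV = 67.61° ✓; |GV| = 21.00 ✓; ∠GVR = 86.80° ✓; |VR| = 12.00 ✓; ∠VRS = 143.8° ✓; |RS| = 18.60 ✗.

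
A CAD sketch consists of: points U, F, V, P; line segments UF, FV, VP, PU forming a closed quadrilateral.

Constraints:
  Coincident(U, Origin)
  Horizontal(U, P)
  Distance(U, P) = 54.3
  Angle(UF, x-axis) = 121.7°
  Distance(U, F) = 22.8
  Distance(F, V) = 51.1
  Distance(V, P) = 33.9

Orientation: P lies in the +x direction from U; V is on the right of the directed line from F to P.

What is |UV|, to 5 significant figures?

29.494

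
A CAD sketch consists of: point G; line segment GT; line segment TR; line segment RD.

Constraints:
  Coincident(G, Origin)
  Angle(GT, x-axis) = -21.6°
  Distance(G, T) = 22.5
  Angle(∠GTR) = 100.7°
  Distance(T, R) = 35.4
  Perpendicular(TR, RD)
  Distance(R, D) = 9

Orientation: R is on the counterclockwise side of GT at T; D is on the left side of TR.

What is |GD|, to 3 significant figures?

41.7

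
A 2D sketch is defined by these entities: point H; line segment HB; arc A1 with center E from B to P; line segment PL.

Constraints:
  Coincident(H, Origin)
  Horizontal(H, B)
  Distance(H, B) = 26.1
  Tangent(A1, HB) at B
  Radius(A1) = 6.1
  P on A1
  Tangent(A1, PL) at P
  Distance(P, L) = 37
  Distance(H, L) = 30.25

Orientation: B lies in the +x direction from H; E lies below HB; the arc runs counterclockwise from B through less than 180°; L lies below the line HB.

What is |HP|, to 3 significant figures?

21.6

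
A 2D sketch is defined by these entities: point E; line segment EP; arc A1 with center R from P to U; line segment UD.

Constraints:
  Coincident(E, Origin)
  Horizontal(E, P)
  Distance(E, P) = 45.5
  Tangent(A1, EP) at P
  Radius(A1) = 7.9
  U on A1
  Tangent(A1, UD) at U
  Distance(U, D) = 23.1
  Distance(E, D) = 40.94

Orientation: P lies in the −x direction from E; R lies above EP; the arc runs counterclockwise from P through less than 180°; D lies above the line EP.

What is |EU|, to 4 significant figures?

38.40

Checks: |EP| = 45.50 ✓; |RU| = 7.900 ✓; ∠(RU, UD) = 90.00° ✓; |UD| = 23.10 ✓; |ED| = 40.94 ✓.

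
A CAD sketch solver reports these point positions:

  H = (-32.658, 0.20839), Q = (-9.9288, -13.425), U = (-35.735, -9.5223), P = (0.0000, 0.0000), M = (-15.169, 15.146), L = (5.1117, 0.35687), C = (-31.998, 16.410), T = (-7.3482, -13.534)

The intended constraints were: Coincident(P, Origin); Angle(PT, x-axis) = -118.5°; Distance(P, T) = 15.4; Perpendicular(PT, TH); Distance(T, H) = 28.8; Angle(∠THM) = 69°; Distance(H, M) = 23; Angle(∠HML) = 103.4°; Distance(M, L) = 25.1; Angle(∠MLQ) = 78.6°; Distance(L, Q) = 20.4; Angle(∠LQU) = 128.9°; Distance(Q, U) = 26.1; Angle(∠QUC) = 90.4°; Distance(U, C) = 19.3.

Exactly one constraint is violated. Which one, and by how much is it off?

Distance(U, C) = 19.3 — off by 6.90.

P = (0.00, 0.00) ✓; PT at -118.5° ✓; |PT| = 15.40 ✓; ∠(PT, TH) = 90.00° ✓; |TH| = 28.80 ✓; ∠THM = 69.00° ✓; |HM| = 23.00 ✓; ∠HML = 103.4° ✓; |ML| = 25.10 ✓; ∠MLQ = 78.60° ✓; |LQ| = 20.40 ✓; ∠LQU = 128.9° ✓; |QU| = 26.10 ✓; ∠QUC = 90.40° ✓; |UC| = 26.20 ✗.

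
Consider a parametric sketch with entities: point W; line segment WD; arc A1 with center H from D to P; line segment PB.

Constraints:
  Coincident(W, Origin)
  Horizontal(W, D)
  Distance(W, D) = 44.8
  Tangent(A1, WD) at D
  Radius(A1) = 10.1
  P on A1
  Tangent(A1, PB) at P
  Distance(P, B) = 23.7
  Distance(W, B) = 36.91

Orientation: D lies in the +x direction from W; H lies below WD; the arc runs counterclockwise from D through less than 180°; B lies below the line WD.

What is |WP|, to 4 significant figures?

36.18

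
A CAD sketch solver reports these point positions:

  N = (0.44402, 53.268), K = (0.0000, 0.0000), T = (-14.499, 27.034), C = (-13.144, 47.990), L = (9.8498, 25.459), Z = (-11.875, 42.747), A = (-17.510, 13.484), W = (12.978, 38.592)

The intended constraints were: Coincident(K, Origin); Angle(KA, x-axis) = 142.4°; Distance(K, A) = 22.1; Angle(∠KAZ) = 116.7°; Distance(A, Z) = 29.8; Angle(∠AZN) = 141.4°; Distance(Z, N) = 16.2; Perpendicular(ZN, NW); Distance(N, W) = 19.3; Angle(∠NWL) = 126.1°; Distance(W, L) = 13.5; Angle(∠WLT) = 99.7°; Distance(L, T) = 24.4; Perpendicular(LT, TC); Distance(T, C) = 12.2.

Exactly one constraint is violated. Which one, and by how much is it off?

Distance(T, C) = 12.2 — off by 8.80.

K = (0.00, 0.00) ✓; KA at 142.4° ✓; |KA| = 22.10 ✓; ∠KAZ = 116.7° ✓; |AZ| = 29.80 ✓; ∠AZN = 141.4° ✓; |ZN| = 16.20 ✓; ∠(ZN, NW) = 90.00° ✓; |NW| = 19.30 ✓; ∠NWL = 126.1° ✓; |WL| = 13.50 ✓; ∠WLT = 99.70° ✓; |LT| = 24.40 ✓; ∠(LT, TC) = 90.00° ✓; |TC| = 21.00 ✗.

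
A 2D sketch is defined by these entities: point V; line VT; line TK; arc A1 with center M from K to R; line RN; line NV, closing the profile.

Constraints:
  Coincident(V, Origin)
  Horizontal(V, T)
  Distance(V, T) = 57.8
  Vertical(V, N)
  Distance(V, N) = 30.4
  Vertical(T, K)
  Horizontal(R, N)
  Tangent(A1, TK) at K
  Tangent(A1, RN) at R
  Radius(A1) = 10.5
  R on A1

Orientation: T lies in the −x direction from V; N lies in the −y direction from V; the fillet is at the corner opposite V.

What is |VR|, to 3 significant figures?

56.2

The virtual corner opposite V is at (-57.8, -30.4). A1 meets TK tangentially, so MK is at right angles to TK and since A1 is tangent to RN there, MR ⟂ RN, with radius 10.5, so the center M sits 10.5 in from both sides at M = (-47.3, -19.9). That places the tangent points at K = (-57.8, -19.9) on TK and R = (-47.3, -30.4) on RN. Then |VR| = |R − V| = 56.2.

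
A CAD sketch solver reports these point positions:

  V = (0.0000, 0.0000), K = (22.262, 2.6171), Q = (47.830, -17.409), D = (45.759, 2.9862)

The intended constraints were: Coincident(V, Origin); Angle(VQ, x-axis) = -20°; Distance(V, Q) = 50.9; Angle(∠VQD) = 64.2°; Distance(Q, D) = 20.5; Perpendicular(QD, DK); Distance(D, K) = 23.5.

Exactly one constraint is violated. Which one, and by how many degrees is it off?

Perpendicular(QD, DK) — off by 4.90°.

V = (0.00, 0.00) ✓; VQ at -20.00° ✓; |VQ| = 50.90 ✓; ∠VQD = 64.20° ✓; |QD| = 20.50 ✓; ∠(QD, DK) = 85.10° ✗; |DK| = 23.50 ✓.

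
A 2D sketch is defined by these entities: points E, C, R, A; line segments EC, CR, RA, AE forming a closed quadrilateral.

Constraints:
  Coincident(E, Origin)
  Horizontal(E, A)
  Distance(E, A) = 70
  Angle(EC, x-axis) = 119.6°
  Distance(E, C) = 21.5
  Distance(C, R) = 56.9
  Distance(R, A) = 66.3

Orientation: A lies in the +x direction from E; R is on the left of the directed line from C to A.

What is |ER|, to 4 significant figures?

64.28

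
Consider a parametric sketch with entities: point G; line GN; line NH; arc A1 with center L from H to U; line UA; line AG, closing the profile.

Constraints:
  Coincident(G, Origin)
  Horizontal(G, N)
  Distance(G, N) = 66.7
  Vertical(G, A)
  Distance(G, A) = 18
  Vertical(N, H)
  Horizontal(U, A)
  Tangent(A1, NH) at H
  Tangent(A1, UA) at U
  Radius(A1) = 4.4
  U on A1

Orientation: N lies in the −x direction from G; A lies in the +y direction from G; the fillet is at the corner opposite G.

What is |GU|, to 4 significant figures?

64.85

G is at the origin; G and N share the same y with |GN| = 66.7 and N on the −x side, so N = (-66.70, 0.000). G and A share the same x with |GA| = 18.0 and A on the +y side, so A = (0.000, 18.00). The virtual corner opposite G is at (-66.70, 18.00). The tangent condition forces LH to be normal to NH and since A1 is tangent to UA there, LU ⟂ UA, with radius 4.4, so the center L sits 4.4 in from both sides at L = (-62.30, 13.60). That places the tangent points at H = (-66.70, 13.60) on NH and U = (-62.30, 18.00) on UA. Then |GU| = |U − G| = 64.85.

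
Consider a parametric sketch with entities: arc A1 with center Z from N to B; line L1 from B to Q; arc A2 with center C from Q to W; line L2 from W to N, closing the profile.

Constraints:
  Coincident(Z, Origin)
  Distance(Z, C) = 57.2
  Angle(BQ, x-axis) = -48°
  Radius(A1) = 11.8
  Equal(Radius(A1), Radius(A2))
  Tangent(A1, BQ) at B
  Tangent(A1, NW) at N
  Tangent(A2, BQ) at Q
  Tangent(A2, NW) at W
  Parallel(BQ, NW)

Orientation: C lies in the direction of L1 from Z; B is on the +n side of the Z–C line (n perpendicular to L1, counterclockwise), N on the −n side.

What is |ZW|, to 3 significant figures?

58.4

The slot axis is L1's direction at -48.0°, so u = (cos -48.0°, sin -48.0°) = (0.669, -0.743) and n = (−sin -48.0°, cos -48.0°) = (0.743, 0.669). Z is at the origin and C lies 57.2 along u from Z, so C = 57.2·u = (38.3, -42.5). Tangency of A1 to both parallel lines with radius 11.8 puts B and N at Z ± 11.8·n: B = (8.77, 7.90), N = (-8.77, -7.90). Equal radii place Q and W the same way about C: Q = C + 11.8·n = (47.0, -34.6), W = C − 11.8·n = (29.5, -50.4). Then |ZW| = |W − Z| = 58.4.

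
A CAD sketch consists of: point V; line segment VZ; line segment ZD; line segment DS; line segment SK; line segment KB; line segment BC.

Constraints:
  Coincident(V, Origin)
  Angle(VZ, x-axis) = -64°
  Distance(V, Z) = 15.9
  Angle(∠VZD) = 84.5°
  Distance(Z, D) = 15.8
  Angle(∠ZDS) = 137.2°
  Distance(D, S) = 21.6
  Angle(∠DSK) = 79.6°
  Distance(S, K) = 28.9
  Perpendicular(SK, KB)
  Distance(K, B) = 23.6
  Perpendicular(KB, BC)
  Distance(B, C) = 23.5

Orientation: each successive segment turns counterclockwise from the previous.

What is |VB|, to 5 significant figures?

7.6590

∠DSK = 79.6° gives SK at 174.70° from the x-axis; with |SK| = 28.9, K = (-2.4897, 17.428). The perpendicularity gives KB at right angles to SK, so KB runs at -95.300°; with |KB| = 23.6, B = (-4.6696, -6.0708). Then |VB| = |B − V| = 7.6590.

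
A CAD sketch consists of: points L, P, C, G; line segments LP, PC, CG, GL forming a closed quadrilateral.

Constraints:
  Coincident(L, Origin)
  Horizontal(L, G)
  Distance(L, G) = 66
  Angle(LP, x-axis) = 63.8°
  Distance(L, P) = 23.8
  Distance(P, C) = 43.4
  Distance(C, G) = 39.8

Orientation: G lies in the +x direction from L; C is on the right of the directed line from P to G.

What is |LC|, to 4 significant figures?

34.80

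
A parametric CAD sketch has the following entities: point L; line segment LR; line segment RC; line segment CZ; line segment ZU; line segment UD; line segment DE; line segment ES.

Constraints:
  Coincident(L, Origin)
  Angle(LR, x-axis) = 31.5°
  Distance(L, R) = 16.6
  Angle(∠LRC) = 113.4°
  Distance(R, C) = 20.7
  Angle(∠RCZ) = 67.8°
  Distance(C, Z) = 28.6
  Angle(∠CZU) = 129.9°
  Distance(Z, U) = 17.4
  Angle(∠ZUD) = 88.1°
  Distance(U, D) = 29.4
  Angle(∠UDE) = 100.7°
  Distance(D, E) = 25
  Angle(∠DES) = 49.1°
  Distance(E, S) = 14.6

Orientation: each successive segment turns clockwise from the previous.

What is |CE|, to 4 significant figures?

15.11

L is at the origin; LR runs at 31.5° with length 16.6, so R = (14.15, 8.673). ∠LRC = 113.4° gives RC at -35.10° from the x-axis; with |RC| = 20.7, C = (31.09, -3.229). ∠RCZ = 67.8° gives CZ at -147.3° from the x-axis; with |CZ| = 28.6, Z = (7.022, -18.68). ∠CZU = 129.9° gives ZU at 162.6° from the x-axis; with |ZU| = 17.4, U = (-9.581, -13.48). ∠ZUD = 88.1° gives UD at 70.70° from the x-axis; with |UD| = 29.4, D = (0.1357, 14.27). ∠UDE = 100.7° gives DE at -8.600° from the x-axis; with |DE| = 25.0, E = (24.85, 10.53). Then |CE| = |E − C| = 15.11.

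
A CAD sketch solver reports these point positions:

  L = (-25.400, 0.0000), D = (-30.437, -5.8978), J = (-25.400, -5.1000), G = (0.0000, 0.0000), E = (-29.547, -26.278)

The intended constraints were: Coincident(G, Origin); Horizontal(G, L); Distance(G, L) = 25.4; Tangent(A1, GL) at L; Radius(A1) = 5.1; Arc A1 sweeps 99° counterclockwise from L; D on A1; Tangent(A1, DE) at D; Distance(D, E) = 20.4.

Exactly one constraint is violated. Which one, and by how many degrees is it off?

Tangent(A1, DE) at D — off by 6.50°.

G = (0.00, 0.00) ✓; G.y = 0.00, L.y = 0.00 ✓; |GL| = 25.40 ✓; ∠(JL, LG) = 90.00° ✓; |JL| = 5.100 ✓; bearing(J→D) − bearing(J→L) = 99.00° ✓; |JD| = 5.100 ✓; ∠(JD, DE) = 96.50° ✗; |DE| = 20.40 ✓.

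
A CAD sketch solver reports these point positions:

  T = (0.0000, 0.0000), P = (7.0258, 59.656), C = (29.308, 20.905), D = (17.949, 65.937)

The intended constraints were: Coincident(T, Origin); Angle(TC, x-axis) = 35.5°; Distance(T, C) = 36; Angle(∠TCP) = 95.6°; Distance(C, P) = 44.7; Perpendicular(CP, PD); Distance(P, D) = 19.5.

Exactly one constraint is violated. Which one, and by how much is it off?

Distance(P, D) = 19.5 — off by 6.90.

T = (0.00, 0.00) ✓; TC at 35.50° ✓; |TC| = 36.00 ✓; ∠TCP = 95.60° ✓; |CP| = 44.70 ✓; ∠(CP, PD) = 90.00° ✓; |PD| = 12.60 ✗.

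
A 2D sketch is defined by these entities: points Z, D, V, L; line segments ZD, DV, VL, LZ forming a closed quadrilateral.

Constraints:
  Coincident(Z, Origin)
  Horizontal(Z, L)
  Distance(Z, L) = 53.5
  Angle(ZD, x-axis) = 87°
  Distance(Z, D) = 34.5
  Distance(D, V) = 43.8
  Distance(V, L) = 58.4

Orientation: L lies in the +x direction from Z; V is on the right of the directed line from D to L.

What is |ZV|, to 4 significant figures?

9.876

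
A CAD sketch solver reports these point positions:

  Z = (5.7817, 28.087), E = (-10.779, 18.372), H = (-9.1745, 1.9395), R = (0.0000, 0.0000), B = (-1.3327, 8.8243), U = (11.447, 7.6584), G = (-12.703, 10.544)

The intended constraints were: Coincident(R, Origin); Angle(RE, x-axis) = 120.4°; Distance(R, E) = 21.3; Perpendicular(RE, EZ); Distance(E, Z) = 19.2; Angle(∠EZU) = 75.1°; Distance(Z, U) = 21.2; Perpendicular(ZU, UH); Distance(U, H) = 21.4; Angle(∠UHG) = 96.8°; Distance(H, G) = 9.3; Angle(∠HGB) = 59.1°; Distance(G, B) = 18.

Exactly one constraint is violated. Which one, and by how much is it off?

Distance(G, B) = 18 — off by 6.50.

R = (0.00, 0.00) ✓; RE at 120.4° ✓; |RE| = 21.30 ✓; ∠(RE, EZ) = 90.00° ✓; |EZ| = 19.20 ✓; ∠EZU = 75.10° ✓; |ZU| = 21.20 ✓; ∠(ZU, UH) = 90.00° ✓; |UH| = 21.40 ✓; ∠UHG = 96.80° ✓; |HG| = 9.300 ✓; ∠HGB = 59.10° ✓; |GB| = 11.50 ✗.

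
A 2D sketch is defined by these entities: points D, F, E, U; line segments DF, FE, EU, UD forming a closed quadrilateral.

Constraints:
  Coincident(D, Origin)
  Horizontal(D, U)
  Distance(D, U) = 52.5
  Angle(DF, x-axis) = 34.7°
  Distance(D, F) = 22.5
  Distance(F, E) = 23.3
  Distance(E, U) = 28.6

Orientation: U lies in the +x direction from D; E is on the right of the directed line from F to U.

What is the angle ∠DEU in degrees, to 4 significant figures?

140.5°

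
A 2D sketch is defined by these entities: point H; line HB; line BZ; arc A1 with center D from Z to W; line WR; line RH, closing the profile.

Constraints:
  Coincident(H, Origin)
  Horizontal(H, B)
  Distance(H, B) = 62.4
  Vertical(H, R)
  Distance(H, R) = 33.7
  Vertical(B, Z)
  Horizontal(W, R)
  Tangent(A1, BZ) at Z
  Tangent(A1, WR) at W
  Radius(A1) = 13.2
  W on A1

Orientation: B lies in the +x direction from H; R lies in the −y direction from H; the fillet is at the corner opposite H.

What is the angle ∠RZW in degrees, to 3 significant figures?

33.1°

H is at the origin; HB is horizontal with |HB| = 62.4 and B on the +x side, so B = (62.4, 0.00). H and R share the same x with |HR| = 33.7 and R on the −y side, so R = (0.00, -33.7). The virtual corner opposite H is at (62.4, -33.7). Since A1 is tangent to BZ there, DZ ⟂ BZ and the tangent condition forces DW to be normal to WR, with radius 13.2, so the center D sits 13.2 in from both sides at D = (49.2, -20.5). That places the tangent points at Z = (62.4, -20.5) on BZ and W = (49.2, -33.7) on WR. Then cos ∠RZW = ZR·ZW / (|ZR||ZW|), giving 33.1°.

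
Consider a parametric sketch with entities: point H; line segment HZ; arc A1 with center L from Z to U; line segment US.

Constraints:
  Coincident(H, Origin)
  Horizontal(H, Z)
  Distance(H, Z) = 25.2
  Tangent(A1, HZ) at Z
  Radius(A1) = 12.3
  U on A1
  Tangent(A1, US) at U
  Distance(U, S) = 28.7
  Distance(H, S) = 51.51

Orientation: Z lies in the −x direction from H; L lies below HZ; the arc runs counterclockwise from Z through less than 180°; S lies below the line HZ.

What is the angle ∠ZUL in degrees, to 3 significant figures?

35.7°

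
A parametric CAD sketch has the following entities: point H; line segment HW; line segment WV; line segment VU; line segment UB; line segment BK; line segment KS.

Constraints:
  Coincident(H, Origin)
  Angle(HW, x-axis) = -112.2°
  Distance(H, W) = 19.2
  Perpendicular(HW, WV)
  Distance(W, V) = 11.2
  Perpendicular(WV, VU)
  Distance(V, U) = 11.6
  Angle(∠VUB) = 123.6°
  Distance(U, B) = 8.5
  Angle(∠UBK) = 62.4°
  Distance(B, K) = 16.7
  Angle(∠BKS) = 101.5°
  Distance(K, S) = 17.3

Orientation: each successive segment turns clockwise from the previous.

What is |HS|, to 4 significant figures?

31.09

∠UBK = 62.4° gives BK at -106.2° from the x-axis; with |BK| = 16.7, K = (-9.568, -17.16). ∠BKS = 101.5° gives KS at 175.3° from the x-axis; with |KS| = 17.3, S = (-26.81, -15.74). Then |HS| = |S − H| = 31.09.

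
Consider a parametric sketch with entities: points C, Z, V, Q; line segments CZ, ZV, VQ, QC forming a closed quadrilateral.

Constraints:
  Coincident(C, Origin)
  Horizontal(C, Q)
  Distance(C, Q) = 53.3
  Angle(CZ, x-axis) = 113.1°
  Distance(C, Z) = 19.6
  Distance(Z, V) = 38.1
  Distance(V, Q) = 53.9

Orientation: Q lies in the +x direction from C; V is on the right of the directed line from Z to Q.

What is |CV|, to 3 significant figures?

18.8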